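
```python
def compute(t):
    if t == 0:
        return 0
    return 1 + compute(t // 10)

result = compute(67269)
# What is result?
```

Count of digits of 67269: 5

Answer: 5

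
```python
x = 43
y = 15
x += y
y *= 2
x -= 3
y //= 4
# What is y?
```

Trace:
`x = 43` → x = 43
`y = 15` → y = 15
`x += y` → x = 58
`y *= 2` → y = 30
`x -= 3` → x = 55
`y //= 4` → y = 7
So y = 7

Answer: 7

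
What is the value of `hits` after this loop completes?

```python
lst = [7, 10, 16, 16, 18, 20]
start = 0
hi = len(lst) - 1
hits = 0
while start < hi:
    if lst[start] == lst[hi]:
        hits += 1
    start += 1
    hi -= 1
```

Count matching pairs from ends
`hits` takes the values: 0 → 1

Answer: 1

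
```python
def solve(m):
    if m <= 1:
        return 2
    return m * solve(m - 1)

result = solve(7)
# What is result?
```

solve(7) = 7 * 6 * 5 * 4 * 3 * 2 * 2 = 10080

Answer: 10080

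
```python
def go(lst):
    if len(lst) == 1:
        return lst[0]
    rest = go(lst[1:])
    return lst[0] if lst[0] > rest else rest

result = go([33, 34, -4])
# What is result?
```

Recursive max over [33, 34, -4] = 34

Answer: 34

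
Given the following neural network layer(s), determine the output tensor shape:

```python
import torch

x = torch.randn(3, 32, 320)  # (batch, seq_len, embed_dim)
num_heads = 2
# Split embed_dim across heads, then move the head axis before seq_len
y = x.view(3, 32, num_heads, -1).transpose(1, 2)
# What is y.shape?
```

Input: (3, 32, 320) -> head_dim = 320 // 2 = 160; after view: (3, 32, 2, 160) -> after transpose(1, 2): (3, 2, 32, 160) -> Output: (3, 2, 32, 160)

Answer: (3, 2, 32, 160)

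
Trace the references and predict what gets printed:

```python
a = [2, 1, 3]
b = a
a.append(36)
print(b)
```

Key concept: basic list aliasing.
Step by step:
`a = [2, 1, 3]` → a = [2, 1, 3]
`b = a` → b = [2, 1, 3] (same object as a)
`a.append(36)` → a = [2, 1, 3, 36] (same object as b); b = [2, 1, 3, 36] (same object as a)
`print(b)` → prints [2, 1, 3, 36]

Answer: [2, 1, 3, 36]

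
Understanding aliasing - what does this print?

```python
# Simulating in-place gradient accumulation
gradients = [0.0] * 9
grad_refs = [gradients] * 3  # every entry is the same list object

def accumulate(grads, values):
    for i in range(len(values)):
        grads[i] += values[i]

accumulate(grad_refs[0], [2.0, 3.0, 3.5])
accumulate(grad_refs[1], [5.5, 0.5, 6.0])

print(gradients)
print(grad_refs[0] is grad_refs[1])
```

Key concept: gradient accumulation aliasing.
Step by step:
`gradients = [0.0] * 9` → gradients = [0.0, 0.0, 0.0, 0.0, 0.0, 0.0, 0.0, 0.0, 0.0]
`grad_refs = [gradients] * 3` → grad_refs = [[0.0, 0.0, 0.0, 0.0, 0.0, 0.0, 0.0, 0.0, 0.0], [0.0, 0.0, 0.0, 0.0, 0.0, 0.0, 0.0, 0.0, 0.0], [0.0, 0.0, 0.0, 0.0, 0.0, 0.0, 0.0, 0.0, 0.0]]
`accumulate(grad_refs[0], [2.0, 3.0, 3.5])` → gradients = [2.0, 3.0, 3.5, 0.0, 0.0, 0.0, 0.0, 0.0, 0.0]; grad_refs = [[2.0, 3.0, 3.5, 0.0, 0.0, 0.0, 0.0, 0.0, 0.0], [2.0, 3.0, 3.5, 0.0, 0.0, 0.0, 0.0, 0.0, 0.0], [2.0, 3.0, 3.5, 0.0, 0.0, 0.0, 0.0, 0.0, 0.0]]
`accumulate(grad_refs[1], [5.5, 0.5, 6.0])` → gradients = [7.5, 3.5, 9.5, 0.0, 0.0, 0.0, 0.0, 0.0, 0.0]; grad_refs = [[7.5, 3.5, 9.5, 0.0, 0.0, 0.0, 0.0, 0.0, 0.0], [7.5, 3.5, 9.5, 0.0, 0.0, 0.0, 0.0, 0.0, 0.0], [7.5, 3.5, 9.5, 0.0, 0.0, 0.0, 0.0, 0.0, 0.0]]
`print(gradients)` → prints [7.5, 3.5, 9.5, 0.0, 0.0, 0.0, 0.0, 0.0, 0.0]
`print(grad_refs[0] is grad_refs[1])` → prints True

Answer:
[7.5, 3.5, 9.5, 0.0, 0.0, 0.0, 0.0, 0.0, 0.0]
True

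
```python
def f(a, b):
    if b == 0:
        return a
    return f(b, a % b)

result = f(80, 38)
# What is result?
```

f(80, 38) -> f(38, 4) -> f(4, 2) -> f(2, 0) -> 2

Answer: 2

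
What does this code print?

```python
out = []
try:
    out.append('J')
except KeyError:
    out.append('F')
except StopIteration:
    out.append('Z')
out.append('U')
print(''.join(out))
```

Execution trace: 'J' (try body, no exception) → 'U' (after the try/except). Output: JU

Answer: JU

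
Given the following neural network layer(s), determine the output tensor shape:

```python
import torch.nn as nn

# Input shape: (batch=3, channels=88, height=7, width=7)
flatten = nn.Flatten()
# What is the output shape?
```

Input: (3, 88, 7, 7) -> Output: (3, 4312)

Answer: (3, 4312)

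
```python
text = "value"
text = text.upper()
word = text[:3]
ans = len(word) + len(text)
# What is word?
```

Trace:
`text = "value"` → text = 'value'
`text = text.upper()` → text = 'VALUE'
`word = text[:3]` → word = 'VAL'
`ans = len(word) + len(text)` → ans = 8
So word = 'VAL'

Answer: 'VAL'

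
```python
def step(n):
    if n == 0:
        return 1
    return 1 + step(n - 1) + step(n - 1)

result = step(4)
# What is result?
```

step(n) = 1 + 2·step(n-1), step(0)=1. Closed form: (1+1)·2^4 - 1 = 31.

Answer: 31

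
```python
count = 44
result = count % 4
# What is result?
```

Trace:
`count = 44` → count = 44
`result = count % 4` → result = 0
So result = 0

Answer: 0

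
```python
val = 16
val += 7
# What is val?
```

Trace:
`val = 16` → val = 16
`val += 7` → val = 23
So val = 23

Answer: 23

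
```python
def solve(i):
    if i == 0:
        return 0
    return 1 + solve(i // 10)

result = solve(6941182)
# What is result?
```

Count of digits of 6941182: 7

Answer: 7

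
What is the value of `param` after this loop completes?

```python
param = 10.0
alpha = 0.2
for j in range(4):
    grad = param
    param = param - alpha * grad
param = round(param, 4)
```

Gradient descent: w = 10.0 * (1 - 0.2)^4
`param` takes the values: 10.0 → 8.0 → 6.4 → 5.12 → 4.096

Answer: 4.096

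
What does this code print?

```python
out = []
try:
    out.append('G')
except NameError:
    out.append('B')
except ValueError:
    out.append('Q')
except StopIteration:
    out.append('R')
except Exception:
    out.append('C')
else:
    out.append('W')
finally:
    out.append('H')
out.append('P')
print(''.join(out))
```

Execution trace: 'G' (try body, no exception) → 'W' (else) → 'H' (finally) → 'P' (after the try/except). Output: GWHP

Answer: GWHP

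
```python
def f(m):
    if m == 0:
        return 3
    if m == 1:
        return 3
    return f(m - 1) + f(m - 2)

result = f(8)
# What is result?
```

Build up from base cases: f(0)=3, f(1)=3, f(2)=6, f(3)=9, f(4)=15, f(5)=24, f(6)=39, ..., f(8)=102

Answer: 102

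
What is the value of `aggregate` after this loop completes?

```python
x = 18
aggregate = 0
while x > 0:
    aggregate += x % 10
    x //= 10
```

Sum digits of 18
`aggregate` takes the values: 0 → 8 → 9

Answer: 9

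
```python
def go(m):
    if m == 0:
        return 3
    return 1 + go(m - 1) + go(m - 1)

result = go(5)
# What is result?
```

go(m) = 1 + 2·go(m-1), go(0)=3. Closed form: (3+1)·2^5 - 1 = 127.

Answer: 127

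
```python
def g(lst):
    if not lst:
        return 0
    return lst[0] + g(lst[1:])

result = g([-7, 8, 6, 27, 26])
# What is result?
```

(-7) + 8 + 6 + 27 + 26 + 0 = 60

Answer: 60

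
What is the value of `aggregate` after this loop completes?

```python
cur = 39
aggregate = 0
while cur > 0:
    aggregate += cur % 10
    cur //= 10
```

Sum digits of 39
`aggregate` takes the values: 0 → 9 → 12

Answer: 12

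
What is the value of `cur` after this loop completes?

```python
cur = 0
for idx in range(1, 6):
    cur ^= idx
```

XOR of 1 to 5
`cur` takes the values: 0 → 1 → 3 → 0 → 4 → 1

Answer: 1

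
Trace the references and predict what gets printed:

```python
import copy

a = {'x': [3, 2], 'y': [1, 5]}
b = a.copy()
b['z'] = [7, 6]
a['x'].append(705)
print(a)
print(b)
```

Key concept: shallow copy of dict with mutable values.
Step by step:
`a = {'x': [3, 2], 'y': [1, 5]}` → a = {'x': [3, 2], 'y': [1, 5]}
`b = a.copy()` → b = {'x': [3, 2], 'y': [1, 5]}
`b['z'] = [7, 6]` → b = {'x': [3, 2], 'y': [1, 5], 'z': [7, 6]}
`a['x'].append(705)` → a = {'x': [3, 2, 705], 'y': [1, 5]}; b = {'x': [3, 2, 705], 'y': [1, 5], 'z': [7, 6]}
`print(a)` → prints {'x': [3, 2, 705], 'y': [1, 5]}
`print(b)` → prints {'x': [3, 2, 705], 'y': [1, 5], 'z': [7, 6]}

Answer:
{'x': [3, 2, 705], 'y': [1, 5]}
{'x': [3, 2, 705], 'y': [1, 5], 'z': [7, 6]}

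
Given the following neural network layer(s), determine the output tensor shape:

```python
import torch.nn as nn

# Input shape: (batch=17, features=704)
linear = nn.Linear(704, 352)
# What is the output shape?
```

Input: (17, 704) -> Output: (17, 352)

Answer: (17, 352)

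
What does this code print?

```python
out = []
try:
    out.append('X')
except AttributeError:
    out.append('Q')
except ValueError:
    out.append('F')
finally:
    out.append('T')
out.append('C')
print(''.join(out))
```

Execution trace: 'X' (try body, no exception) → 'T' (finally) → 'C' (after the try/except). Output: XTC

Answer: XTC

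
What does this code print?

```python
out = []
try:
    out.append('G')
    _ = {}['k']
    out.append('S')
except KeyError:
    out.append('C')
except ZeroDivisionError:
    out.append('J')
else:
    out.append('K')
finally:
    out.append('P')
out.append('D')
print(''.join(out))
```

Execution trace: 'G' (try body) → 'C' (except KeyError) → 'P' (finally) → 'D' (after the try/except). Output: GCPD

Answer: GCPD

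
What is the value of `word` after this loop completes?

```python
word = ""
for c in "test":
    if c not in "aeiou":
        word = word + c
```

Remove vowels from 'test'
`word` takes the values: "" → "t" → "ts" → "tst"

Answer: "tst"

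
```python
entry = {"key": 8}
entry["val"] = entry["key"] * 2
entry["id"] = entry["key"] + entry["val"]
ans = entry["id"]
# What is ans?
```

Trace:
`entry = {"key": 8}` → entry = {'key': 8}
`entry["val"] = entry["key"] * 2` → entry = {'key': 8, 'val': 16}
`entry["id"] = entry["key"] + entry["val"]` → entry = {'key': 8, 'val': 16, 'id': 24}
`ans = entry["id"]` → ans = 24
So ans = 24

Answer: 24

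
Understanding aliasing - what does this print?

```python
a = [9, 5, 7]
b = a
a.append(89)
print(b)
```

Key concept: basic list aliasing.
Step by step:
`a = [9, 5, 7]` → a = [9, 5, 7]
`b = a` → b = [9, 5, 7] (same object as a)
`a.append(89)` → a = [9, 5, 7, 89] (same object as b); b = [9, 5, 7, 89] (same object as a)
`print(b)` → prints [9, 5, 7, 89]

Answer: [9, 5, 7, 89]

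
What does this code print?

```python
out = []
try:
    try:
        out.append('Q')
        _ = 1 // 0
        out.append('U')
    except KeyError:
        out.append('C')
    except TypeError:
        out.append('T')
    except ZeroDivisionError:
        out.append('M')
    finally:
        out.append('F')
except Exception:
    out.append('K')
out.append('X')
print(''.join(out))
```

Execution trace: 'Q' (inner try body) → 'M' (inner except ZeroDivisionError) → 'F' (inner finally) → 'X' (after the try/except). Output: QMFX

Answer: QMFX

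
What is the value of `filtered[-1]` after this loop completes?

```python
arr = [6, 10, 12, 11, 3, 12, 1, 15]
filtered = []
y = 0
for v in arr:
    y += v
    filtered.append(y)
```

Cumulative sum ends at 70
`filtered` takes the values: [] → [6] → [6, 16] → [6, 16, 28] → [6, 16, 28, 39] → [6, 16, 28, 39, 42] → [6, 16, 28, 39, 42, 54] → [6, 16, 28, 39, 42, 54, 55] → [6, 16, 28, 39, 42, 54, 55, 70]
So `filtered[-1]` = 70

Answer: 70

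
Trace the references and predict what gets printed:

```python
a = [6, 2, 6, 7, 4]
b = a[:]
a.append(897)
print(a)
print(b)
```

Key concept: slice [:] creates copy.
Step by step:
`a = [6, 2, 6, 7, 4]` → a = [6, 2, 6, 7, 4]
`b = a[:]` → b = [6, 2, 6, 7, 4]
`a.append(897)` → a = [6, 2, 6, 7, 4, 897]
`print(a)` → prints [6, 2, 6, 7, 4, 897]
`print(b)` → prints [6, 2, 6, 7, 4]

Answer:
[6, 2, 6, 7, 4, 897]
[6, 2, 6, 7, 4]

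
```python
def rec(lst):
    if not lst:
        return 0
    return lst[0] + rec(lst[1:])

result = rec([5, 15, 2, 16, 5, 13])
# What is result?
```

5 + 15 + 2 + 16 + 5 + 13 + 0 = 56

Answer: 56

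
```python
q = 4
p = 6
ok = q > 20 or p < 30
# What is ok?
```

Trace:
`q = 4` → q = 4
`p = 6` → p = 6
`ok = q > 20 or p < 30` → ok = True
So ok = True

Answer: True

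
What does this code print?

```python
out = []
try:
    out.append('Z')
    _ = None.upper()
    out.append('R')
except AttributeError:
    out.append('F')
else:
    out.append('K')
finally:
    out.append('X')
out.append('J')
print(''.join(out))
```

Execution trace: 'Z' (try body) → 'F' (except AttributeError) → 'X' (finally) → 'J' (after the try/except). Output: ZFXJ

Answer: ZFXJ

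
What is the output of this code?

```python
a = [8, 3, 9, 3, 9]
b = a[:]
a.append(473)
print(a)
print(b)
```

Key concept: slice [:] creates copy.
Step by step:
`a = [8, 3, 9, 3, 9]` → a = [8, 3, 9, 3, 9]
`b = a[:]` → b = [8, 3, 9, 3, 9]
`a.append(473)` → a = [8, 3, 9, 3, 9, 473]
`print(a)` → prints [8, 3, 9, 3, 9, 473]
`print(b)` → prints [8, 3, 9, 3, 9]

Answer:
[8, 3, 9, 3, 9, 473]
[8, 3, 9, 3, 9]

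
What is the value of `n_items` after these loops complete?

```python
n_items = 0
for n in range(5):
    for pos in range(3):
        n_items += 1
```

5 * 3 = 15
`n_items` takes the values: 0 → 1 → 2 → 3 → 4 → 5 → 6 → 7 → 8 → 9 → 10 → 11 → 12 → 13 → 14 → 15

Answer: 15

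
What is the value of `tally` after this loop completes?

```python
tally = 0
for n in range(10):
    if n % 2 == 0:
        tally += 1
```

Count numbers divisible by 2 in range(10)
`tally` takes the values: 0 → 1 → 2 → 3 → 4 → 5

Answer: 5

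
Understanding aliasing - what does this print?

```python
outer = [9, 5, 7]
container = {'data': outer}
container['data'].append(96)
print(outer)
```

Key concept: dict holds reference to list.
Step by step:
`outer = [9, 5, 7]` → outer = [9, 5, 7]
`container = {'data': outer}` → container = {'data': [9, 5, 7]}
`container['data'].append(96)` → outer = [9, 5, 7, 96]; container = {'data': [9, 5, 7, 96]}
`print(outer)` → prints [9, 5, 7, 96]

Answer: [9, 5, 7, 96]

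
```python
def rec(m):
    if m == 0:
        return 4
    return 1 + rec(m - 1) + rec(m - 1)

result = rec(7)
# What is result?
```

rec(m) = 1 + 2·rec(m-1), rec(0)=4. Closed form: (4+1)·2^7 - 1 = 639.

Answer: 639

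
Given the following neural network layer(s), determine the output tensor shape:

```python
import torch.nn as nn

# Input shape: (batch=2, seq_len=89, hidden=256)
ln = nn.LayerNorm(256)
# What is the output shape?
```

Input: (2, 89, 256) -> Output: (2, 89, 256)

Answer: (2, 89, 256)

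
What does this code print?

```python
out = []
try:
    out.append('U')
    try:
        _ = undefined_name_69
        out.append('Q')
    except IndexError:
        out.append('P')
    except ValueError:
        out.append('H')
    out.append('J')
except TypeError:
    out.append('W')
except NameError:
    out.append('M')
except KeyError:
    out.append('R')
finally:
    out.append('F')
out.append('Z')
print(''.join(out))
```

Execution trace: 'U' (try body) → 'M' (except NameError) → 'F' (finally) → 'Z' (after the try/except). Output: UMFZ

Answer: UMFZ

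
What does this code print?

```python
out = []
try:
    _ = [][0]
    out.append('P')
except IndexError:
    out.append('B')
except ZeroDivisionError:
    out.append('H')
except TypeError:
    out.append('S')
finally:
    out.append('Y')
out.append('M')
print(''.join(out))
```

Execution trace: 'B' (except IndexError) → 'Y' (finally) → 'M' (after the try/except). Output: BYM

Answer: BYM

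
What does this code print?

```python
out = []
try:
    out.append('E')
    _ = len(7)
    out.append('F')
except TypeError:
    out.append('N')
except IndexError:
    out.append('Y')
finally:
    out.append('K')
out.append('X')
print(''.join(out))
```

Execution trace: 'E' (try body) → 'N' (except TypeError) → 'K' (finally) → 'X' (after the try/except). Output: ENKX

Answer: ENKX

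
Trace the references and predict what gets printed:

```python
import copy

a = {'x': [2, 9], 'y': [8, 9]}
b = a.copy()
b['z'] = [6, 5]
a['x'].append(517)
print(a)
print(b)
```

Key concept: shallow copy of dict with mutable values.
Step by step:
`a = {'x': [2, 9], 'y': [8, 9]}` → a = {'x': [2, 9], 'y': [8, 9]}
`b = a.copy()` → b = {'x': [2, 9], 'y': [8, 9]}
`b['z'] = [6, 5]` → b = {'x': [2, 9], 'y': [8, 9], 'z': [6, 5]}
`a['x'].append(517)` → a = {'x': [2, 9, 517], 'y': [8, 9]}; b = {'x': [2, 9, 517], 'y': [8, 9], 'z': [6, 5]}
`print(a)` → prints {'x': [2, 9, 517], 'y': [8, 9]}
`print(b)` → prints {'x': [2, 9, 517], 'y': [8, 9], 'z': [6, 5]}

Answer:
{'x': [2, 9, 517], 'y': [8, 9]}
{'x': [2, 9, 517], 'y': [8, 9], 'z': [6, 5]}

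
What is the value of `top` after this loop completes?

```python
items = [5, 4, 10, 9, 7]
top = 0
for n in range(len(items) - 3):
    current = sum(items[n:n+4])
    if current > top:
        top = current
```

Max sum of 4-element window in [5, 4, 10, 9, 7]
`top` takes the values: 0 → 28 → 30

Answer: 30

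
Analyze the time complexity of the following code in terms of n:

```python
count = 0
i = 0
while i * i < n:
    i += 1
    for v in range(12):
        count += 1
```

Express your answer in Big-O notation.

Each loop level contributes: √n × 1. Multiplying the contributions gives O(√n).

Answer: O(√n)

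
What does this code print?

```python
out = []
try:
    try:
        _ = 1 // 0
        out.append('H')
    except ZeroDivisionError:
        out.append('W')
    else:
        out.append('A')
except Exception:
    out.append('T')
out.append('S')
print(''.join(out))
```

Execution trace: 'W' (inner except ZeroDivisionError) → 'S' (after the try/except). Output: WS

Answer: WS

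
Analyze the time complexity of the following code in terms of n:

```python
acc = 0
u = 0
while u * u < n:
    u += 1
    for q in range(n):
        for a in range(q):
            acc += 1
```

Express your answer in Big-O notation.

Each loop level contributes: √n × n × n. Multiplying the contributions gives O(n^2√n).

Answer: O(n^2√n)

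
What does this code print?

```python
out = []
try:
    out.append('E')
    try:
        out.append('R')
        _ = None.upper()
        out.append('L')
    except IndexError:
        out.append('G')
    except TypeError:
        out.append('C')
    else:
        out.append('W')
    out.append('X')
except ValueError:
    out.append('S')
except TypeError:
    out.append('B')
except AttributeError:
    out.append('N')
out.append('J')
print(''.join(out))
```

Execution trace: 'E' (try body) → 'R' (inner try body) → 'N' (except AttributeError) → 'J' (after the try/except). Output: ERNJ

Answer: ERNJ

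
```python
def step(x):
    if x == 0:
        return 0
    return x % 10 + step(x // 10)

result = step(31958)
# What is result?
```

Sum of digits of 31958: 8 + 5 + 9 + 1 + 3 = 26

Answer: 26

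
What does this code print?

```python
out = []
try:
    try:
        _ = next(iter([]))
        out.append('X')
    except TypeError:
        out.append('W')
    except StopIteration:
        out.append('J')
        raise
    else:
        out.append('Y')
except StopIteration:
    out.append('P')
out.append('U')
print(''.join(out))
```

Execution trace: 'J' (inner except StopIteration) → 'P' (outer except StopIteration) → 'U' (after the try/except). Output: JPU

Answer: JPU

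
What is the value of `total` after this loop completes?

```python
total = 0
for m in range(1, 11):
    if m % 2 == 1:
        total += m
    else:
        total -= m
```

Add odd, subtract even
`total` takes the values: 0 → 1 → -1 → 2 → -2 → 3 → -3 → 4 → -4 → 5 → -5

Answer: -5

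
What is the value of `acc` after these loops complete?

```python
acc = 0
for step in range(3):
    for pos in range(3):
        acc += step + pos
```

Sum of all step+pos for step,pos in 3x3
`acc` takes the values: 0 → 1 → 3 → 4 → 6 → 9 → 11 → 14 → 18

Answer: 18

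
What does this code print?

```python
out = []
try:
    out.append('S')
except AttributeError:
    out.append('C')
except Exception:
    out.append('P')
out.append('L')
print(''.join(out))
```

Execution trace: 'S' (try body, no exception) → 'L' (after the try/except). Output: SL

Answer: SL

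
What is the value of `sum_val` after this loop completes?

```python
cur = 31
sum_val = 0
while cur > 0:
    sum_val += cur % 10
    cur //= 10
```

Sum digits of 31
`sum_val` takes the values: 0 → 1 → 4

Answer: 4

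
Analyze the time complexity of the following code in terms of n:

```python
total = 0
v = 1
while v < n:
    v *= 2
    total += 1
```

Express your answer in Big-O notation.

Each loop level contributes: log n. Multiplying the contributions gives O(log n).

Answer: O(log n)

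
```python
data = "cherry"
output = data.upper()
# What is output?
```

Trace:
`data = "cherry"` → data = 'cherry'
`output = data.upper()` → output = 'CHERRY'
So output = 'CHERRY'

Answer: 'CHERRY'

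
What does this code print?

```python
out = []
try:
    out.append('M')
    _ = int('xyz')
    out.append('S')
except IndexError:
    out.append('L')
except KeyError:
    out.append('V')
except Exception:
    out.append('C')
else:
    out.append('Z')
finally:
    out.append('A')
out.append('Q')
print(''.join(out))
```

Execution trace: 'M' (try body) → 'C' (except Exception) → 'A' (finally) → 'Q' (after the try/except). Output: MCAQ

Answer: MCAQ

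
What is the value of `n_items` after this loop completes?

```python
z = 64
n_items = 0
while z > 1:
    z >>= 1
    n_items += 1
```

Count right shifts until 1
`n_items` takes the values: 0 → 1 → 2 → 3 → 4 → 5 → 6

Answer: 6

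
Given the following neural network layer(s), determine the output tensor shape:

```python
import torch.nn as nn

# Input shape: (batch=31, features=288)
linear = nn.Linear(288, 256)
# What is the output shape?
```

Input: (31, 288) -> Output: (31, 256)

Answer: (31, 256)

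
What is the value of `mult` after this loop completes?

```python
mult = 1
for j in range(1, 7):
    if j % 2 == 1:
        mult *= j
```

Product of odd numbers 1 to 6
`mult` takes the values: 1 → 3 → 15

Answer: 15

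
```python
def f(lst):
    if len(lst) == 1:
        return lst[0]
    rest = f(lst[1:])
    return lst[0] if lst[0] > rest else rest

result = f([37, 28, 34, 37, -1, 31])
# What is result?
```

Recursive max over [37, 28, 34, 37, -1, 31] = 37

Answer: 37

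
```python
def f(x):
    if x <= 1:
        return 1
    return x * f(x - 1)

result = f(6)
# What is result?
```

f(6) = 6 * 5 * 4 * 3 * 2 * 1 = 720

Answer: 720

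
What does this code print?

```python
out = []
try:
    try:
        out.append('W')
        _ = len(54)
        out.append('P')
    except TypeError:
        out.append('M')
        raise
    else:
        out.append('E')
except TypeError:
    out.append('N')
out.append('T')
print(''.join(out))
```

Execution trace: 'W' (inner try body) → 'M' (inner except TypeError) → 'N' (outer except TypeError) → 'T' (after the try/except). Output: WMNT

Answer: WMNT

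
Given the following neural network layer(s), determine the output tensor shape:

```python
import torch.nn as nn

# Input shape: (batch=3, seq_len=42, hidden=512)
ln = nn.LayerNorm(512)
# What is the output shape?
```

Input: (3, 42, 512) -> Output: (3, 42, 512)

Answer: (3, 42, 512)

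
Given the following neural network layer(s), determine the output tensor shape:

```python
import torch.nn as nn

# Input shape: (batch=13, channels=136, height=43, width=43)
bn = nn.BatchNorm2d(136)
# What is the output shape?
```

Input: (13, 136, 43, 43) -> Output: (13, 136, 43, 43)

Answer: (13, 136, 43, 43)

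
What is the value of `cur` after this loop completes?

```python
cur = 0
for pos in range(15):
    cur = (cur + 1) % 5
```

Increment mod 5, 15 times = 0
`cur` takes the values: 0 → 1 → 2 → 3 → 4 → 0 → 1 → 2 → 3 → 4 → 0 → 1 → 2 → 3 → 4 → 0

Answer: 0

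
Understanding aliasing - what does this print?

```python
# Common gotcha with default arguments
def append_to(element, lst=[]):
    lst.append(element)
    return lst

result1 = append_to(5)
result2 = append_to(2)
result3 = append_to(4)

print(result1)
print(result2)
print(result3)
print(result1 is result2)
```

Key concept: mutable default argument gotcha.
Step by step:
`result1 = append_to(5)` → result1 = [5]
`result2 = append_to(2)` → result1 = [5, 2] (same object as result2); result2 = [5, 2] (same object as result1)
`result3 = append_to(4)` → result1 = [5, 2, 4] (same object as result2, result3); result2 = [5, 2, 4] (same object as result1, result3); result3 = [5, 2, 4] (same object as result1, result2)
`print(result1)` → prints [5, 2, 4]
`print(result2)` → prints [5, 2, 4]
`print(result3)` → prints [5, 2, 4]
`print(result1 is result2)` → prints True

Answer:
[5, 2, 4]
[5, 2, 4]
[5, 2, 4]
True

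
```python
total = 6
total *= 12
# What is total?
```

Trace:
`total = 6` → total = 6
`total *= 12` → total = 72
So total = 72

Answer: 72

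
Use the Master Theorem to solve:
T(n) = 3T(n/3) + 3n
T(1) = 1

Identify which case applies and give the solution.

a=3, b=3, f(n)=3n. log_3(3) = 1. Since c=1 = 1, Case 2 applies: T(n) = Θ(n^log_b(a) · log n) = O(n log n).

Answer: O(n log n) - Case 2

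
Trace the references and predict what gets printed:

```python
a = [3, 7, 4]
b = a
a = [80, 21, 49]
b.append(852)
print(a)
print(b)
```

Key concept: rebinding vs mutation: a is rebound to a new list, b still points at the original.
Step by step:
`a = [3, 7, 4]` → a = [3, 7, 4]
`b = a` → b = [3, 7, 4] (same object as a)
`a = [80, 21, 49]` → a = [80, 21, 49]
`b.append(852)` → b = [3, 7, 4, 852]
`print(a)` → prints [80, 21, 49]
`print(b)` → prints [3, 7, 4, 852]

Answer:
[80, 21, 49]
[3, 7, 4, 852]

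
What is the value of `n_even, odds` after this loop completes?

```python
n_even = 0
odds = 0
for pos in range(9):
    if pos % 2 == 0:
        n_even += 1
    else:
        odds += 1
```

Count evens and odds in range(9)
`n_even, odds` takes the values: (0, 0) → (1, 0) → (1, 1) → (2, 1) → (2, 2) → (3, 2) → (3, 3) → (4, 3) → (4, 4) → (5, 4)

Answer: 5, 4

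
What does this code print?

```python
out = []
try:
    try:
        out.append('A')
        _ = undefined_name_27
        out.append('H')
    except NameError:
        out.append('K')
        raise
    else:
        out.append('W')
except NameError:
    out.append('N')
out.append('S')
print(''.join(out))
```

Execution trace: 'A' (inner try body) → 'K' (inner except NameError) → 'N' (outer except NameError) → 'S' (after the try/except). Output: AKNS

Answer: AKNS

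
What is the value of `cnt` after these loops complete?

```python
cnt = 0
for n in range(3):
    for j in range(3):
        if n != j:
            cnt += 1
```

3² - 3 (exclude diagonal)
`cnt` takes the values: 0 → 1 → 2 → 3 → 4 → 5 → 6

Answer: 6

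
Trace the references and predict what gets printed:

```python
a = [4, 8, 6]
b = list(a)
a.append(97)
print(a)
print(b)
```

Key concept: list() constructor creates copy.
Step by step:
`a = [4, 8, 6]` → a = [4, 8, 6]
`b = list(a)` → b = [4, 8, 6]
`a.append(97)` → a = [4, 8, 6, 97]
`print(a)` → prints [4, 8, 6, 97]
`print(b)` → prints [4, 8, 6]

Answer:
[4, 8, 6, 97]
[4, 8, 6]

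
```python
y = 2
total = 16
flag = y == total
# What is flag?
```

Trace:
`y = 2` → y = 2
`total = 16` → total = 16
`flag = y == total` → flag = False
So flag = False

Answer: False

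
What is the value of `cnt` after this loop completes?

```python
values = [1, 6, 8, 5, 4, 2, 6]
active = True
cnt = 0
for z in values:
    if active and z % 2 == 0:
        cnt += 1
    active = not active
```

Count even values at even positions
`cnt` takes the values: 0 → 1 → 2 → 3

Answer: 3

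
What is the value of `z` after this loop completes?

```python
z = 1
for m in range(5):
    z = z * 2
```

Multiply by 2, 5 times: 1 * 2^5 = 32
`z` takes the values: 1 → 2 → 4 → 8 → 16 → 32

Answer: 32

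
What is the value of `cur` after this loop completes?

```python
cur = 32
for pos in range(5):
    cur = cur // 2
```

Halve 5 times: 32 // 2^5 = 1
`cur` takes the values: 32 → 16 → 8 → 4 → 2 → 1

Answer: 1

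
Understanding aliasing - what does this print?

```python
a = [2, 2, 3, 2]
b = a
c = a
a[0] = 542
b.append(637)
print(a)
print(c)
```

Key concept: multiple aliases.
Step by step:
`a = [2, 2, 3, 2]` → a = [2, 2, 3, 2]
`b = a` → b = [2, 2, 3, 2] (same object as a)
`c = a` → c = [2, 2, 3, 2] (same object as a, b)
`a[0] = 542` → a = [542, 2, 3, 2] (same object as b, c); b = [542, 2, 3, 2] (same object as a, c); c = [542, 2, 3, 2] (same object as a, b)
`b.append(637)` → a = [542, 2, 3, 2, 637] (same object as b, c); b = [542, 2, 3, 2, 637] (same object as a, c); c = [542, 2, 3, 2, 637] (same object as a, b)
`print(a)` → prints [542, 2, 3, 2, 637]
`print(c)` → prints [542, 2, 3, 2, 637]

Answer:
[542, 2, 3, 2, 637]
[542, 2, 3, 2, 637]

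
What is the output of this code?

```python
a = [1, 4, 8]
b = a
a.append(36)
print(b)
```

Key concept: basic list aliasing.
Step by step:
`a = [1, 4, 8]` → a = [1, 4, 8]
`b = a` → b = [1, 4, 8] (same object as a)
`a.append(36)` → a = [1, 4, 8, 36] (same object as b); b = [1, 4, 8, 36] (same object as a)
`print(b)` → prints [1, 4, 8, 36]

Answer: [1, 4, 8, 36]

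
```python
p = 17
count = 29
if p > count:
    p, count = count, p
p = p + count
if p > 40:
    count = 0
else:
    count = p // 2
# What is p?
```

Trace:
`p = 17` → p = 17
`count = 29` → count = 29
`if p > count: ...` → p > count is False → no variable changes
`p = p + count` → p = 46
`if p > 40: ...` → p > 40 is True → count = 0
So p = 46

Answer: 46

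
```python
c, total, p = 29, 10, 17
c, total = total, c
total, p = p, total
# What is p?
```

Trace:
`c, total, p = 29, 10, 17` → c = 29; total = 10; p = 17
`c, total = total, c` → c = 10; total = 29
`total, p = p, total` → total = 17; p = 29
So p = 29

Answer: 29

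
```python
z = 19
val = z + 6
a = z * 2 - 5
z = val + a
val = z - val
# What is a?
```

Trace:
`z = 19` → z = 19
`val = z + 6` → val = 25
`a = z * 2 - 5` → a = 33
`z = val + a` → z = 58
`val = z - val` → val = 33
So a = 33

Answer: 33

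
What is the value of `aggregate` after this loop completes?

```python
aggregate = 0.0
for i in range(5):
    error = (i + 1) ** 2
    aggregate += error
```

Sum of squared losses 1² + 2² + ... + 5²
`aggregate` takes the values: 0.0 → 1.0 → 5.0 → 14.0 → 30.0 → 55.0

Answer: 55.0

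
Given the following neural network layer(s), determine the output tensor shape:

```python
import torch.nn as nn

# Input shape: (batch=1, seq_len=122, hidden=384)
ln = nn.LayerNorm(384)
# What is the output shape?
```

Input: (1, 122, 384) -> Output: (1, 122, 384)

Answer: (1, 122, 384)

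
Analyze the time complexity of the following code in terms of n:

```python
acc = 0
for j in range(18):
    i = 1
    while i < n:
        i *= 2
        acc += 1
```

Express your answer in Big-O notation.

Each loop level contributes: 1 × log n. Multiplying the contributions gives O(log n).

Answer: O(log n)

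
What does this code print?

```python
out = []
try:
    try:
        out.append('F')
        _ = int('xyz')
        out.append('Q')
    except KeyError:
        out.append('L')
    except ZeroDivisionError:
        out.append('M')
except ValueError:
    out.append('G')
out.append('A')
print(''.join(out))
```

Execution trace: 'F' (try body) → 'G' (outer except ValueError) → 'A' (after the try/except). Output: FGA

Answer: FGA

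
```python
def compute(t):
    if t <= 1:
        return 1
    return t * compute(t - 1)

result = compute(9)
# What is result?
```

compute(9) = 9 * 8 * 7 * 6 * 5 * 4 * 3 * 2 * 1 = 362880

Answer: 362880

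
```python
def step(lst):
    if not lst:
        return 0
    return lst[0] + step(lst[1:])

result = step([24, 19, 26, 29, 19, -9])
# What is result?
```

24 + 19 + 26 + 29 + 19 + (-9) + 0 = 108

Answer: 108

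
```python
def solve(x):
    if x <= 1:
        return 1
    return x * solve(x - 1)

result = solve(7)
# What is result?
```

solve(7) = 7 * 6 * 5 * 4 * 3 * 2 * 1 = 5040

Answer: 5040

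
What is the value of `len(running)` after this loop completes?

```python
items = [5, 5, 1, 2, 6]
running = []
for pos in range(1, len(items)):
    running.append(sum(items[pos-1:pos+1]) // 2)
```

Number of 2-element averages
`running` takes the values: [] → [5] → [5, 3] → [5, 3, 1] → [5, 3, 1, 4]
So `len(running)` = 4

Answer: 4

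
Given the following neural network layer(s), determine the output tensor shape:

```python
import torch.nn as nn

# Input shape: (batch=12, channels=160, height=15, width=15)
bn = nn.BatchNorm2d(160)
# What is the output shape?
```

Input: (12, 160, 15, 15) -> Output: (12, 160, 15, 15)

Answer: (12, 160, 15, 15)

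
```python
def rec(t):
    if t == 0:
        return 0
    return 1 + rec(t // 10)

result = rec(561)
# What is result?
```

Count of digits of 561: 3

Answer: 3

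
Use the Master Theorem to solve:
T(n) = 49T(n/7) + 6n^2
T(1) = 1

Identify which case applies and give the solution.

a=49, b=7, f(n)=6n^2. log_7(49) = 2. Since c=2 = 2, Case 2 applies: T(n) = Θ(n^log_b(a) · log n) = O(n^2 log n).

Answer: O(n^2 log n) - Case 2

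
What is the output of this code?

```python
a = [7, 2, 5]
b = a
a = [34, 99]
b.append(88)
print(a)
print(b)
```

Key concept: rebinding vs mutation: a is rebound to a new list, b still points at the original.
Step by step:
`a = [7, 2, 5]` → a = [7, 2, 5]
`b = a` → b = [7, 2, 5] (same object as a)
`a = [34, 99]` → a = [34, 99]
`b.append(88)` → b = [7, 2, 5, 88]
`print(a)` → prints [34, 99]
`print(b)` → prints [7, 2, 5, 88]

Answer:
[34, 99]
[7, 2, 5, 88]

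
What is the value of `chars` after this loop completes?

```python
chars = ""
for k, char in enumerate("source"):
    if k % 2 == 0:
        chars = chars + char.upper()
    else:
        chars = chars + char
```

Uppercase even positions in 'source'
`chars` takes the values: "" → "S" → "So" → "SoU" → "SoUr" → "SoUrC" → "SoUrCe"

Answer: "SoUrCe"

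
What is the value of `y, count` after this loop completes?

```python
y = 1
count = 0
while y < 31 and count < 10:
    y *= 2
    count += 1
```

Double until >= 31 or 10 iterations
`y, count` takes the values: (1, 0) → (2, 0) → (2, 1) → (4, 1) → (4, 2) → (8, 2) → (8, 3) → (16, 3) → (16, 4) → (32, 4) → (32, 5)

Answer: 32, 5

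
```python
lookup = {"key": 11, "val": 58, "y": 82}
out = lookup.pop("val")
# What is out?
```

Trace:
`lookup = {"key": 11, "val": 58, "y": 82}` → lookup = {'key': 11, 'val': 58, 'y': 82}
`out = lookup.pop("val")` → lookup = {'key': 11, 'y': 82}; out = 58
So out = 58

Answer: 58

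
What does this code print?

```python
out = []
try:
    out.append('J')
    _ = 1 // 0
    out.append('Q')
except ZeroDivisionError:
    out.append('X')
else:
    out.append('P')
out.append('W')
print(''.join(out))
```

Execution trace: 'J' (try body) → 'X' (except ZeroDivisionError) → 'W' (after the try/except). Output: JXW

Answer: JXW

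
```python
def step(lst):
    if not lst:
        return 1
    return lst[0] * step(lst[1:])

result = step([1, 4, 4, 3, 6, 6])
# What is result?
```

Product over [1, 4, 4, 3, 6, 6] = 1 * 4 * 4 * 3 * 6 * 6 = 1728

Answer: 1728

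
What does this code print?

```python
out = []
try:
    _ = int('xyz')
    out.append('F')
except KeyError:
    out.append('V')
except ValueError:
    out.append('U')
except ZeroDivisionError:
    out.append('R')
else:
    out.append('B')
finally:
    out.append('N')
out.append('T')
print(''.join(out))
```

Execution trace: 'U' (except ValueError) → 'N' (finally) → 'T' (after the try/except). Output: UNT

Answer: UNT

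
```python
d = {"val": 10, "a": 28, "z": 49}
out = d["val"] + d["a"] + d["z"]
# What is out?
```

Trace:
`d = {"val": 10, "a": 28, "z": 49}` → d = {'val': 10, 'a': 28, 'z': 49}
`out = d["val"] + d["a"] + d["z"]` → out = 87
So out = 87

Answer: 87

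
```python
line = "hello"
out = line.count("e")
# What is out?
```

Trace:
`line = "hello"` → line = 'hello'
`out = line.count("e")` → out = 1
So out = 1

Answer: 1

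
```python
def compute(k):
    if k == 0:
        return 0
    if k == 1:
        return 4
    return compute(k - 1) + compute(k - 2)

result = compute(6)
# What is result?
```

Build up from base cases: compute(0)=0, compute(1)=4, compute(2)=4, compute(3)=8, compute(4)=12, compute(5)=20, compute(6)=32

Answer: 32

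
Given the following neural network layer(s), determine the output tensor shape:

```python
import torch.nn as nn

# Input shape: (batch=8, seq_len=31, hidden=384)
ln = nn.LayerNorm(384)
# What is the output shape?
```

Input: (8, 31, 384) -> Output: (8, 31, 384)

Answer: (8, 31, 384)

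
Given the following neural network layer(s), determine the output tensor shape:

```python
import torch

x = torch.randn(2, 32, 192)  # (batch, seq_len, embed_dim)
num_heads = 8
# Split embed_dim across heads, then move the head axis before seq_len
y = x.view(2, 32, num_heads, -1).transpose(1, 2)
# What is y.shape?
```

Input: (2, 32, 192) -> head_dim = 192 // 8 = 24; after view: (2, 32, 8, 24) -> after transpose(1, 2): (2, 8, 32, 24) -> Output: (2, 8, 32, 24)

Answer: (2, 8, 32, 24)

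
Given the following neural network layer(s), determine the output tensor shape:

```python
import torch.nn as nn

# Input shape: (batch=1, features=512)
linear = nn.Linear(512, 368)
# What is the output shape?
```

Input: (1, 512) -> Output: (1, 368)

Answer: (1, 368)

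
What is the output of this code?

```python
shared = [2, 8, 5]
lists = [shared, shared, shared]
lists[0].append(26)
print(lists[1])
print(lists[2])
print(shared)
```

Key concept: list of same reference.
Step by step:
`shared = [2, 8, 5]` → shared = [2, 8, 5]
`lists = [shared, shared, shared]` → lists = [[2, 8, 5], [2, 8, 5], [2, 8, 5]]
`lists[0].append(26)` → shared = [2, 8, 5, 26]; lists = [[2, 8, 5, 26], [2, 8, 5, 26], [2, 8, 5, 26]]
`print(lists[1])` → prints [2, 8, 5, 26]
`print(lists[2])` → prints [2, 8, 5, 26]
`print(shared)` → prints [2, 8, 5, 26]

Answer:
[2, 8, 5, 26]
[2, 8, 5, 26]
[2, 8, 5, 26]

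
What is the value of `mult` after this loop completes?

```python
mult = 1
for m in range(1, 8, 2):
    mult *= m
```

Product of 1, 3, 5, ... up to 7
`mult` takes the values: 1 → 3 → 15 → 105

Answer: 105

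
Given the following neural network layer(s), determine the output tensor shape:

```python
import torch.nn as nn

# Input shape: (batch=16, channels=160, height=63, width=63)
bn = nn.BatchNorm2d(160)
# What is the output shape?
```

Input: (16, 160, 63, 63) -> Output: (16, 160, 63, 63)

Answer: (16, 160, 63, 63)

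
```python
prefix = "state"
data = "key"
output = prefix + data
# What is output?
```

Trace:
`prefix = "state"` → prefix = 'state'
`data = "key"` → data = 'key'
`output = prefix + data` → output = 'statekey'
So output = 'statekey'

Answer: 'statekey'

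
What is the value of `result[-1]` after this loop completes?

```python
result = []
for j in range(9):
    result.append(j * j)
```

Last element of squares 0 to 8
`result` takes the values: [] → [0] → [0, 1] → [0, 1, 4] → [0, 1, 4, 9] → [0, 1, 4, 9, 16] → [0, 1, 4, 9, 16, 25] → [0, 1, 4, 9, 16, 25, 36] → [0, 1, 4, 9, 16, 25, 36, 49] → [0, 1, 4, 9, 16, 25, 36, 49, 64]
So `result[-1]` = 64

Answer: 64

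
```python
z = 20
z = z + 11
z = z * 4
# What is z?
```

Trace:
`z = 20` → z = 20
`z = z + 11` → z = 31
`z = z * 4` → z = 124
So z = 124

Answer: 124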